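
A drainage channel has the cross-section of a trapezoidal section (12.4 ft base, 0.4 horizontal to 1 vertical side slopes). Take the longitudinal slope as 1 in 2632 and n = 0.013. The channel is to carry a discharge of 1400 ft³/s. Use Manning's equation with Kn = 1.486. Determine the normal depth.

Manning's equation rearranged: A R^(2/3) = nQ / (1.486·√S) = 0.013 × 1400 / (1.486 × √0.0003799) = 628.3.
Trying y = 14.3 ft: A R^(2/3) = 855.4 — high.
Trying y = 10.7 ft: A R^(2/3) = 524.3 — low.
Trying y = 11.9 ft: A R^(2/3) = 626.1 — matches.

y_n = 11.9 ft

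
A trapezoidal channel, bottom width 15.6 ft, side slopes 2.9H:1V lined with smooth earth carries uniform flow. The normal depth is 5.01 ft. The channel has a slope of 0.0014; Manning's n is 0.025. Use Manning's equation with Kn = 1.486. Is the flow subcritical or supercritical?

subcritical

With bottom width b = 15.6 ft and side slope z = 2.9: A = (b + zy)y = (15.6 + 2.9×5.01)×5.01 = 150.9 ft²; P = b + 2y√(1+z²) = 15.6 + 2×5.01×3.068 = 46.34 ft.
Hydraulic radius R = A/P = 150.9/46.34 = 3.258 ft.
V = (1.486/n) R^(2/3) √S = (1.486/0.025) × 3.258^(2/3) × √0.0014 = 4.887 ft/s. Hydraulic depth D_h = A/T = 150.9/44.66 = 3.38 ft.
Froude number Fr = V/√(g·D_h) = 4.887/√(32.2×3.38) = 0.468, which is less than 1, so the flow is subcritical.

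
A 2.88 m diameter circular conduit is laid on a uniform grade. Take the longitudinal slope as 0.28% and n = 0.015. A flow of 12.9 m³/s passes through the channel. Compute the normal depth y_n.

y_n = 1.77 m

Manning's equation rearranged: A R^(2/3) = nQ / (1·√S) = 0.015 × 12.9 / (√0.0028) = 3.657.
Try y = 1.4 m: A R^(2/3) = 2.494 — low.
Try y = 1.99 m: A R^(2/3) = 4.307 — high.
Try y = 1.77 m: A R^(2/3) = 3.646 — ≈ 3.657.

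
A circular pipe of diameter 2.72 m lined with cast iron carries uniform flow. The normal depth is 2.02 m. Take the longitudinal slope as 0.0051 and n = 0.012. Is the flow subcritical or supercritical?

For a circular section of diameter D = 2.72 m at depth y = 2.02 m, the central angle is θ = 2 arccos(1 − 2y/D) = 4.155 rad. Then A = (D²/8)(θ − sin θ) = 4.627 m² and P = Dθ/2 = 5.651 m.
Hydraulic radius R = A/P = 4.627/5.651 = 0.8189 m.
V = (1/n) R^(2/3) √S = (1/0.012) × 0.8189^(2/3) × √0.0051 = 5.209 m/s. Hydraulic depth D_h = A/T = 4.627/2.378 = 1.946 m.
Froude number Fr = V/√(g·D_h) = 5.209/√(9.81×1.946) = 1.19, which is greater than 1, so the flow is supercritical.

supercritical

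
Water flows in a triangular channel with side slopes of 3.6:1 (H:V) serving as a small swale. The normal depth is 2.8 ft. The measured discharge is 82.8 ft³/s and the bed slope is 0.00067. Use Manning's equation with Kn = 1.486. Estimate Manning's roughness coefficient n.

n = 0.016

For a triangular section with side slope z = 3.6: A = zy² = 3.6×2.8² = 28.22 ft²; P = 2y√(1+z²) = 2×2.8×3.736 = 20.92 ft.
Hydraulic radius R = A/P = 28.22/20.92 = 1.349 ft.
Rearranging Manning's equation: n = (1.486/Q) A R^(2/3) S^(1/2) = (1.486/82.8) × 28.22 × 1.349^(2/3) × √0.00067 = 0.016.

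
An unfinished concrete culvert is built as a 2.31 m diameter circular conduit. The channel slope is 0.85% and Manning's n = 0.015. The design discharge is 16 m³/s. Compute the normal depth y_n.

y_n = 1.71 m

Manning's equation rearranged: A R^(2/3) = nQ / (1·√S) = 0.015 × 16 / (√0.0085) = 2.603.
Trying y = 2.04 m: A R^(2/3) = 3.07 — high.
Trying y = 1.47 m: A R^(2/3) = 2.132 — low.
Trying y = 1.71 m: A R^(2/3) = 2.61 — close enough.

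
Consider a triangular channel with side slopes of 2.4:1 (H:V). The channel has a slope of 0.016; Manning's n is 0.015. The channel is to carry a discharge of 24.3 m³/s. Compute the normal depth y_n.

y_n = 1.3 m

Manning's equation rearranged: A R^(2/3) = nQ / (1·√S) = 0.015 × 24.3 / (√0.016) = 2.882.
Trying y = 0.909 m: A R^(2/3) = 1.111 — too small.
Trying y = 1.3 m: A R^(2/3) = 2.885 — matches.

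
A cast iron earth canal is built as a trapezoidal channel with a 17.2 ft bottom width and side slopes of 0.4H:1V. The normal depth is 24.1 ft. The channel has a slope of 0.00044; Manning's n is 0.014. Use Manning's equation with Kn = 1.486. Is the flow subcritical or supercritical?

With bottom width b = 17.2 ft and side slope z = 0.4: A = (b + zy)y = (17.2 + 0.4×24.1)×24.1 = 646.8 ft²; P = b + 2y√(1+z²) = 17.2 + 2×24.1×1.077 = 69.11 ft.
Hydraulic radius R = A/P = 646.8/69.11 = 9.359 ft.
V = (1.486/n) R^(2/3) √S = (1.486/0.014) × 9.359^(2/3) × √0.00044 = 9.888 ft/s. Hydraulic depth D_h = A/T = 646.8/36.48 = 17.73 ft.
Froude number Fr = V/√(g·D_h) = 9.888/√(32.2×17.73) = 0.414, which is less than 1, so the flow is subcritical.

subcritical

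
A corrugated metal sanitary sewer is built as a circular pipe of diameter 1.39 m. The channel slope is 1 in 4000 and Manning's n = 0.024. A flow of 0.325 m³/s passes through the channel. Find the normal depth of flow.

Manning's equation rearranged: A R^(2/3) = nQ / (1·√S) = 0.024 × 0.325 / (√0.00025) = 0.4933.
Trying y = 0.695 m: A R^(2/3) = 0.375 — low.
Trying y = 0.954 m: A R^(2/3) = 0.6118 — high.
Trying y = 0.823 m: A R^(2/3) = 0.4937 — close enough.

y_n = 0.823 m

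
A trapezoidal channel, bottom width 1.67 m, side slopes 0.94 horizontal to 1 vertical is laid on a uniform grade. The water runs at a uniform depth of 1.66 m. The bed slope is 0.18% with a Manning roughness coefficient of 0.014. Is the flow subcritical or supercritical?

subcritical

With bottom width b = 1.67 m and side slope z = 0.94: A = (b + zy)y = (1.67 + 0.94×1.66)×1.66 = 5.362 m²; P = b + 2y√(1+z²) = 1.67 + 2×1.66×1.372 = 6.227 m.
Hydraulic radius R = A/P = 5.362/6.227 = 0.8612 m.
V = (1/n) R^(2/3) √S = (1/0.014) × 0.8612^(2/3) × √0.0018 = 2.743 m/s. Hydraulic depth D_h = A/T = 5.362/4.791 = 1.119 m.
Froude number Fr = V/√(g·D_h) = 2.743/√(9.81×1.119) = 0.828, which is less than 1, so the flow is subcritical.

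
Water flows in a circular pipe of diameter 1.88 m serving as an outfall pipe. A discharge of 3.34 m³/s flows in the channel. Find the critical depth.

At critical depth, Q² T / (g A³) = 1, i.e. A³/T = Q²/g = 3.34²/9.81 = 1.137.
Trying y = 0.735 m: A³/T = 0.5543 — too small.
Trying y = 0.887 m: A³/T = 1.139 — close enough.

y_c = 0.887 m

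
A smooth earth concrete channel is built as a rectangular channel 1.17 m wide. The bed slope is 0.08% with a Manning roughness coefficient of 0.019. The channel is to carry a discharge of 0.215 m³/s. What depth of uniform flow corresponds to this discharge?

y_n = 0.343 m

Manning's equation rearranged: A R^(2/3) = nQ / (1·√S) = 0.019 × 0.215 / (√0.0008) = 0.1444.
At y = 0.411 m: A R^(2/3) = 0.1864 — high.
At y = 0.343 m: A R^(2/3) = 0.1446 — matches.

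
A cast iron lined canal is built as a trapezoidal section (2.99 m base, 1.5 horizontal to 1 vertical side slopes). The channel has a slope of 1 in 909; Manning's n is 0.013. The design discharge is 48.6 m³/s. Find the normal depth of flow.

y_n = 2.38 m

Manning's equation rearranged: A R^(2/3) = nQ / (1·√S) = 0.013 × 48.6 / (√0.0011) = 19.05.
At y = 2.75 m: A R^(2/3) = 25.82 — too large.
At y = 2.09 m: A R^(2/3) = 14.59 — too small.
At y = 2.38 m: A R^(2/3) = 19.06 — ≈ 19.05.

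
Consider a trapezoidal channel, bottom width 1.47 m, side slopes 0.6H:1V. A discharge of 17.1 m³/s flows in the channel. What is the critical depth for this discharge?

y_c = 1.86 m

At critical depth, Q² T / (g A³) = 1, i.e. A³/T = Q²/g = 17.1²/9.81 = 29.81.
Try y = 2.26 m: A³/T = 62.3 — high.
Try y = 1.56 m: A³/T = 15.82 — low.
Try y = 1.86 m: A³/T = 30.06 — close enough.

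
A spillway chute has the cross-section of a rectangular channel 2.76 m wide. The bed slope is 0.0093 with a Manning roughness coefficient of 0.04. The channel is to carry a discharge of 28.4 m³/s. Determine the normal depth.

Manning's equation rearranged: A R^(2/3) = nQ / (1·√S) = 0.04 × 28.4 / (√0.0093) = 11.78.
Trying y = 3.08 m: A R^(2/3) = 8.232 — too small.
Trying y = 4.66 m: A R^(2/3) = 13.41 — too large.
Trying y = 4.17 m: A R^(2/3) = 11.79 — matches.

y_n = 4.17 m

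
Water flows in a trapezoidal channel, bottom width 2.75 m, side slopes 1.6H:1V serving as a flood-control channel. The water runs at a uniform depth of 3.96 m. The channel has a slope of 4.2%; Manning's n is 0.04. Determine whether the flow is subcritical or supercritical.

With bottom width b = 2.75 m and side slope z = 1.6: A = (b + zy)y = (2.75 + 1.6×3.96)×3.96 = 35.98 m²; P = b + 2y√(1+z²) = 2.75 + 2×3.96×1.887 = 17.69 m.
Hydraulic radius R = A/P = 35.98/17.69 = 2.034 m.
V = (1/n) R^(2/3) √S = (1/0.04) × 2.034^(2/3) × √0.042 = 8.224 m/s. Hydraulic depth D_h = A/T = 35.98/15.42 = 2.333 m.
Froude number Fr = V/√(g·D_h) = 8.224/√(9.81×2.333) = 1.72, which is greater than 1, so the flow is supercritical.

supercritical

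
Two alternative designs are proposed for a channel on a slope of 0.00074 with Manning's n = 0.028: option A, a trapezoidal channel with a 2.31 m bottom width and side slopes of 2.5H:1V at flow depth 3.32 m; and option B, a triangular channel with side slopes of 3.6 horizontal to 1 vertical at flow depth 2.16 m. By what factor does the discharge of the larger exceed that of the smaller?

2.96

Channel A: With bottom width b = 2.31 m and side slope z = 2.5: A = (b + zy)y = (2.31 + 2.5×3.32)×3.32 = 35.23 m²; P = b + 2y√(1+z²) = 2.31 + 2×3.32×2.693 = 20.19 m. Hydraulic radius R = A/P = 35.23/20.19 = 1.745 m. Q_A = (1/0.028)·35.23·1.745^(2/3)·√0.00074 = 49.6 m³/s.
Channel B: For a triangular section with side slope z = 3.6: A = zy² = 3.6×2.16² = 16.8 m²; P = 2y√(1+z²) = 2×2.16×3.736 = 16.14 m. Hydraulic radius R = A/P = 16.8/16.14 = 1.041 m. Q_B = (1/0.028)·16.8·1.041^(2/3)·√0.00074 = 16.76 m³/s.
The larger discharge is 49.6 m³/s and the smaller is 16.76 m³/s; the ratio is 2.96.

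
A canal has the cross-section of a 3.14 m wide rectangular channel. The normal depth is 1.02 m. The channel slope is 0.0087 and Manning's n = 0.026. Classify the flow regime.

subcritical

Flow area A = b·y = 3.14 × 1.02 = 3.203 m². Wetted perimeter P = b + 2y = 3.14 + 2×1.02 = 5.18 m.
Hydraulic radius R = A/P = 3.203/5.18 = 0.6183 m.
V = (1/n) R^(2/3) √S = (1/0.026) × 0.6183^(2/3) × √0.0087 = 2.604 m/s. Hydraulic depth D_h = A/T = 3.203/3.14 = 1.02 m.
Froude number Fr = V/√(g·D_h) = 2.604/√(9.81×1.02) = 0.823, which is less than 1, so the flow is subcritical.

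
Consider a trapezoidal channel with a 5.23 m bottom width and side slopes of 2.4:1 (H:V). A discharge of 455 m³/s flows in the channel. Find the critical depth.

y_c = 4.96 m

At critical depth, Q² T / (g A³) = 1, i.e. A³/T = Q²/g = 455²/9.81 = 21100.
At y = 5.5 m: A³/T = 32930 — over.
At y = 4.96 m: A³/T = 21140 — matches.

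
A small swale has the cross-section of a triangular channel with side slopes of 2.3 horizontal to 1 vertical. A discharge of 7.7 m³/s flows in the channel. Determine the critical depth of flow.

At critical depth, Q² T / (g A³) = 1, i.e. A³/T = Q²/g = 7.7²/9.81 = 6.044.
Try y = 0.807 m: A³/T = 0.9053 — short.
Try y = 1.35 m: A³/T = 11.86 — over.
Try y = 1.18 m: A³/T = 6.051 — matches.

y_c = 1.18 m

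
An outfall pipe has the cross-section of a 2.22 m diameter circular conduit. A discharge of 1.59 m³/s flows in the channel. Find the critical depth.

y_c = 0.574 m

At critical depth, Q² T / (g A³) = 1, i.e. A³/T = Q²/g = 1.59²/9.81 = 0.2577.
Try y = 0.622 m: A³/T = 0.3512 — too large.
Try y = 0.574 m: A³/T = 0.257 — matches.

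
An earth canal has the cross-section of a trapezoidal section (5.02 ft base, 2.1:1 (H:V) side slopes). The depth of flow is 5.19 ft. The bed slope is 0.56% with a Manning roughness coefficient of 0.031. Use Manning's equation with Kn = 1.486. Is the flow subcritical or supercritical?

subcritical

With bottom width b = 5.02 ft and side slope z = 2.1: A = (b + zy)y = (5.02 + 2.1×5.19)×5.19 = 82.62 ft²; P = b + 2y√(1+z²) = 5.02 + 2×5.19×2.326 = 29.16 ft.
Hydraulic radius R = A/P = 82.62/29.16 = 2.833 ft.
V = (1.486/n) R^(2/3) √S = (1.486/0.031) × 2.833^(2/3) × √0.0056 = 7.182 ft/s. Hydraulic depth D_h = A/T = 82.62/26.82 = 3.081 ft.
Froude number Fr = V/√(g·D_h) = 7.182/√(32.2×3.081) = 0.721, which is less than 1, so the flow is subcritical.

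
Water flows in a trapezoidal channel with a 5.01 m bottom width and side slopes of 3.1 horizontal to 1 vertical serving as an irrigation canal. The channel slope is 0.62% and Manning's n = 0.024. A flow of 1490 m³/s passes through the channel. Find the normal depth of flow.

Manning's equation rearranged: A R^(2/3) = nQ / (1·√S) = 0.024 × 1490 / (√0.0062) = 454.2.
Try y = 5.49 m: A R^(2/3) = 249.7 — low.
Try y = 8.66 m: A R^(2/3) = 751 — high.
Try y = 7.05 m: A R^(2/3) = 454.6 — ≈ 454.2.

y_n = 7.05 m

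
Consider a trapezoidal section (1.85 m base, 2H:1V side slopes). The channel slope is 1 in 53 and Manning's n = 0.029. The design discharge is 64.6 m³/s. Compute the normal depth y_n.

y_n = 2.09 m

Manning's equation rearranged: A R^(2/3) = nQ / (1·√S) = 0.029 × 64.6 / (√0.01887) = 13.64.
Try y = 2.31 m: A R^(2/3) = 17.13 — over.
Try y = 1.44 m: A R^(2/3) = 5.975 — short.
Try y = 2.09 m: A R^(2/3) = 13.64 — ≈ 13.64.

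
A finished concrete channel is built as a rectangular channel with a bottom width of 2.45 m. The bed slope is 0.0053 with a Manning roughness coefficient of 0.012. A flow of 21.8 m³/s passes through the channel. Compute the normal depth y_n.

y_n = 1.81 m

Manning's equation rearranged: A R^(2/3) = nQ / (1·√S) = 0.012 × 21.8 / (√0.0053) = 3.593.
Trying y = 1.45 m: A R^(2/3) = 2.704 — short.
Trying y = 2.24 m: A R^(2/3) = 4.698 — over.
Trying y = 1.81 m: A R^(2/3) = 3.597 — close enough.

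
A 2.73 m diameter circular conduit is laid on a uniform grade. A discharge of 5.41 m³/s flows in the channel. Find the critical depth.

At critical depth, Q² T / (g A³) = 1, i.e. A³/T = Q²/g = 5.41²/9.81 = 2.983.
Trying y = 1.16 m: A³/T = 4.927 — over.
Trying y = 0.86 m: A³/T = 1.556 — short.
Trying y = 1.02 m: A³/T = 3.006 — close enough.

y_c = 1.02 m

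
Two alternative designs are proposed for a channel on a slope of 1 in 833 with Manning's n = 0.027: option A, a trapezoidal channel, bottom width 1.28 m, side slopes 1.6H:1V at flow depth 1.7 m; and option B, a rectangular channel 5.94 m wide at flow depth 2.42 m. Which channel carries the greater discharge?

Channel A: With bottom width b = 1.28 m and side slope z = 1.6: A = (b + zy)y = (1.28 + 1.6×1.7)×1.7 = 6.8 m²; P = b + 2y√(1+z²) = 1.28 + 2×1.7×1.887 = 7.695 m. Hydraulic radius R = A/P = 6.8/7.695 = 0.8837 m. Q_A = (1/0.027)·6.8·0.8837^(2/3)·√0.0012 = 8.036 m³/s.
Channel B: Flow area A = b·y = 5.94 × 2.42 = 14.37 m². Wetted perimeter P = b + 2y = 5.94 + 2×2.42 = 10.78 m. Hydraulic radius R = A/P = 14.37/10.78 = 1.333 m. Q_B = (1/0.027)·14.37·1.333^(2/3)·√0.0012 = 22.35 m³/s.
Q_A = 8.036 m³/s vs Q_B = 22.35 m³/s, so channel B carries more.

channel B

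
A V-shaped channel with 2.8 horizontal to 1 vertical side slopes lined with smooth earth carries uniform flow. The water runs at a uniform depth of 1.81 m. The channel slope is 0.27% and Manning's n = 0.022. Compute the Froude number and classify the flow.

subcritical

For a triangular section with side slope z = 2.8: A = zy² = 2.8×1.81² = 9.173 m²; P = 2y√(1+z²) = 2×1.81×2.973 = 10.76 m.
Hydraulic radius R = A/P = 9.173/10.76 = 0.8523 m.
V = (1/n) R^(2/3) √S = (1/0.022) × 0.8523^(2/3) × √0.0027 = 2.123 m/s. Hydraulic depth D_h = A/T = 9.173/10.14 = 0.905 m.
Froude number Fr = V/√(g·D_h) = 2.123/√(9.81×0.905) = 0.713, which is less than 1, so the flow is subcritical.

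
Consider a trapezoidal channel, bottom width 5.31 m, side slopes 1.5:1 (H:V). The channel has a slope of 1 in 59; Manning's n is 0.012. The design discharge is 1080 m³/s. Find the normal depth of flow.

y_n = 4.48 m

Manning's equation rearranged: A R^(2/3) = nQ / (1·√S) = 0.012 × 1080 / (√0.01695) = 99.55.
Trying y = 4.99 m: A R^(2/3) = 125 — over.
Trying y = 3.18 m: A R^(2/3) = 49.36 — short.
Trying y = 4.48 m: A R^(2/3) = 99.57 — close enough.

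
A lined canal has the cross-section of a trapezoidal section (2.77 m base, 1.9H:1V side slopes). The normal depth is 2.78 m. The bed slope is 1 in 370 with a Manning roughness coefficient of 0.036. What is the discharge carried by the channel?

With bottom width b = 2.77 m and side slope z = 1.9: A = (b + zy)y = (2.77 + 1.9×2.78)×2.78 = 22.38 m²; P = b + 2y√(1+z²) = 2.77 + 2×2.78×2.147 = 14.71 m.
Hydraulic radius R = A/P = 22.38/14.71 = 1.522 m.
Manning's equation: Q = (1/n) A R^(2/3) S^(1/2) = (1/0.036) × 22.38 × 1.522^(2/3) × 0.002703^(1/2) = 42.8 m³/s.

Q = 42.8 m³/s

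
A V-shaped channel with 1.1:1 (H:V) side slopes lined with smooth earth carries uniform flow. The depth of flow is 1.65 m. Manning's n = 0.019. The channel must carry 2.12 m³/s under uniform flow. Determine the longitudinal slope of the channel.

S = 0.000349

For a triangular section with side slope z = 1.1: A = zy² = 1.1×1.65² = 2.995 m²; P = 2y√(1+z²) = 2×1.65×1.487 = 4.906 m.
Hydraulic radius R = A/P = 2.995/4.906 = 0.6105 m.
From Manning's equation, S = [nQ / (1 A R^(2/3))]² = [0.019 × 2.12 / (1 × 2.995 × 0.6105^(2/3))]² = 0.000349.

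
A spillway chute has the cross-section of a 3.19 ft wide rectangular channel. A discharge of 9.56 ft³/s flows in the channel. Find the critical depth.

y_c = 0.653 ft

For a rectangular channel, critical depth y_c = (q²/g)^(1/3) where q = Q/b = 9.56/3.19 = 2.997 ft²/s.
So y_c = (2.997²/32.2)^(1/3) = 0.653 ft.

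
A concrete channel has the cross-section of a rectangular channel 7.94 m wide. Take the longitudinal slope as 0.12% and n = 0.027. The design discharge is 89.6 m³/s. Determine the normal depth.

Manning's equation rearranged: A R^(2/3) = nQ / (1·√S) = 0.027 × 89.6 / (√0.0012) = 69.84.
Try y = 5.71 m: A R^(2/3) = 79.95 — too large.
Try y = 4.21 m: A R^(2/3) = 53.82 — too small.
Try y = 5.14 m: A R^(2/3) = 69.87 — ≈ 69.84.

y_n = 5.14 m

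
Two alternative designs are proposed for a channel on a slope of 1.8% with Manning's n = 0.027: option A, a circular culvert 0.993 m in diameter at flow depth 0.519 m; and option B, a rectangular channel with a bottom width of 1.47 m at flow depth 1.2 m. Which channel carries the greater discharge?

channel B

Channel A: For a circular section of diameter D = 0.993 m at depth y = 0.519 m, the central angle is θ = 2 arccos(1 − 2y/D) = 3.232 rad. Then A = (D²/8)(θ − sin θ) = 0.4096 m² and P = Dθ/2 = 1.605 m. Hydraulic radius R = A/P = 0.4096/1.605 = 0.2552 m. Q_A = (1/0.027)·0.4096·0.2552^(2/3)·√0.018 = 0.8188 m³/s.
Channel B: Flow area A = b·y = 1.47 × 1.2 = 1.764 m². Wetted perimeter P = b + 2y = 1.47 + 2×1.2 = 3.87 m. Hydraulic radius R = A/P = 1.764/3.87 = 0.4558 m. Q_B = (1/0.027)·1.764·0.4558^(2/3)·√0.018 = 5.192 m³/s.
Q_A = 0.8188 m³/s vs Q_B = 5.192 m³/s, so channel B carries more.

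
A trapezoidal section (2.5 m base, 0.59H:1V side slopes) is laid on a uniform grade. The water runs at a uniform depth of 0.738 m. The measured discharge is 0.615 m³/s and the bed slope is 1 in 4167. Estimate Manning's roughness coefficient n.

n = 0.035

With bottom width b = 2.5 m and side slope z = 0.59: A = (b + zy)y = (2.5 + 0.59×0.738)×0.738 = 2.166 m²; P = b + 2y√(1+z²) = 2.5 + 2×0.738×1.161 = 4.214 m.
Hydraulic radius R = A/P = 2.166/4.214 = 0.5141 m.
Rearranging Manning's equation: n = (1/Q) A R^(2/3) S^(1/2) = (1/0.615) × 2.166 × 0.5141^(2/3) × √0.00024 = 0.035.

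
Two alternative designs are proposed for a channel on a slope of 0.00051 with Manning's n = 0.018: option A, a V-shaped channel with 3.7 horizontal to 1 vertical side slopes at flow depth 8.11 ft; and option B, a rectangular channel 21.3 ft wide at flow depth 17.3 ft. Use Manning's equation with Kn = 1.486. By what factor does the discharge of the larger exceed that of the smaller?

2.14

Channel A: For a triangular section with side slope z = 3.7: A = zy² = 3.7×8.11² = 243.4 ft²; P = 2y√(1+z²) = 2×8.11×3.833 = 62.17 ft. Hydraulic radius R = A/P = 243.4/62.17 = 3.915 ft. Q_A = (1.486/0.018)·243.4·3.915^(2/3)·√0.00051 = 1127 ft³/s.
Channel B: Flow area A = b·y = 21.3 × 17.3 = 368.5 ft². Wetted perimeter P = b + 2y = 21.3 + 2×17.3 = 55.9 ft. Hydraulic radius R = A/P = 368.5/55.9 = 6.592 ft. Q_B = (1.486/0.018)·368.5·6.592^(2/3)·√0.00051 = 2415 ft³/s.
The larger discharge is 2415 ft³/s and the smaller is 1127 ft³/s; the ratio is 2.14.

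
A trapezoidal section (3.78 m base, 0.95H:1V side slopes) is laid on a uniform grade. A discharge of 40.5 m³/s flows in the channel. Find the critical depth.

At critical depth, Q² T / (g A³) = 1, i.e. A³/T = Q²/g = 40.5²/9.81 = 167.2.
At y = 1.71 m: A³/T = 112.3 — too small.
At y = 2.23 m: A³/T = 283.9 — too large.
At y = 1.92 m: A³/T = 167.7 — close enough.

y_c = 1.92 m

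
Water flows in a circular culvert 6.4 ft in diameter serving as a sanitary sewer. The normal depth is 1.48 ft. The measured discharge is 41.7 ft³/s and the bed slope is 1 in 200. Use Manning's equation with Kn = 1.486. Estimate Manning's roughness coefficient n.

For a circular section of diameter D = 6.4 ft at depth y = 1.48 ft, the central angle is θ = 2 arccos(1 − 2y/D) = 2.007 rad. Then A = (D²/8)(θ − sin θ) = 5.633 ft² and P = Dθ/2 = 6.421 ft.
Hydraulic radius R = A/P = 5.633/6.421 = 0.8772 ft.
Rearranging Manning's equation: n = (1.486/Q) A R^(2/3) S^(1/2) = (1.486/41.7) × 5.633 × 0.8772^(2/3) × √0.005 = 0.013.

n = 0.013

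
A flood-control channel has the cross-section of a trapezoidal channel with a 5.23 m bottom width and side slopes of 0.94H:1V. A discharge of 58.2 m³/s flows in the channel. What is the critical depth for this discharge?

At critical depth, Q² T / (g A³) = 1, i.e. A³/T = Q²/g = 58.2²/9.81 = 345.3.
Trying y = 1.79 m: A³/T = 220.4 — too small.
Trying y = 2.58 m: A³/T = 764.3 — too large.
Trying y = 2.05 m: A³/T = 347.7 — close enough.

y_c = 2.05 m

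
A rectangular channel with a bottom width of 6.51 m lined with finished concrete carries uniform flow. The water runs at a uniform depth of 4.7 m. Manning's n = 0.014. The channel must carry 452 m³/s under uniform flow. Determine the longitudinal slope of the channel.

S = 0.0179

Flow area A = b·y = 6.51 × 4.7 = 30.6 m². Wetted perimeter P = b + 2y = 6.51 + 2×4.7 = 15.91 m.
Hydraulic radius R = A/P = 30.6/15.91 = 1.923 m.
From Manning's equation, S = [nQ / (1 A R^(2/3))]² = [0.014 × 452 / (1 × 30.6 × 1.923^(2/3))]² = 0.0179.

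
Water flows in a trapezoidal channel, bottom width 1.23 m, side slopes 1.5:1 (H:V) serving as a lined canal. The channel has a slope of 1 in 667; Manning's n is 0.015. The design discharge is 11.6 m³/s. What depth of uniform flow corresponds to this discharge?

Manning's equation rearranged: A R^(2/3) = nQ / (1·√S) = 0.015 × 11.6 / (√0.001499) = 4.494.
Trying y = 1.63 m: A R^(2/3) = 5.345 — over.
Trying y = 1.28 m: A R^(2/3) = 3.148 — short.
Trying y = 1.51 m: A R^(2/3) = 4.513 — close enough.

y_n = 1.51 m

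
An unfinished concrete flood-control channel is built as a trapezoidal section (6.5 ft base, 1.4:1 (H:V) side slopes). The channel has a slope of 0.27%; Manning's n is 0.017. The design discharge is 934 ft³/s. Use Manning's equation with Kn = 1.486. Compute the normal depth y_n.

Manning's equation rearranged: A R^(2/3) = nQ / (1.486·√S) = 0.017 × 934 / (1.486 × √0.0027) = 205.6.
Trying y = 6.7 ft: A R^(2/3) = 249.9 — high.
Trying y = 4.54 ft: A R^(2/3) = 111.4 — low.
Trying y = 6.11 ft: A R^(2/3) = 205.6 — matches.

y_n = 6.11 ft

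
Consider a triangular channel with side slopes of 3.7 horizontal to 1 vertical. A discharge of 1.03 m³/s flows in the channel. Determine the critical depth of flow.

At critical depth, Q² T / (g A³) = 1, i.e. A³/T = Q²/g = 1.03²/9.81 = 0.1081.
Trying y = 0.311 m: A³/T = 0.01991 — too small.
Trying y = 0.495 m: A³/T = 0.2034 — too large.
Trying y = 0.436 m: A³/T = 0.1078 — close enough.

y_c = 0.436 m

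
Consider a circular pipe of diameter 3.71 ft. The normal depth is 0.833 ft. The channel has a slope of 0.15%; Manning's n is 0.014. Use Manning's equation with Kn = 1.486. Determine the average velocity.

V = 2.57 ft/s

For a circular section of diameter D = 3.71 ft at depth y = 0.833 ft, the central angle is θ = 2 arccos(1 − 2y/D) = 1.975 rad. Then A = (D²/8)(θ − sin θ) = 1.815 ft² and P = Dθ/2 = 3.663 ft.
Hydraulic radius R = A/P = 1.815/3.663 = 0.4956 ft.
From Manning's equation, V = (1.486/n) R^(2/3) S^(1/2) = (1.486/0.014) × 0.4956^(2/3) × 0.0015^(1/2) = 2.57 ft/s.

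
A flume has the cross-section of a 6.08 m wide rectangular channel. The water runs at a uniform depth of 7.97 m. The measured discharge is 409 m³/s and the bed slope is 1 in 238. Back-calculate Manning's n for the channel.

n = 0.013

Flow area A = b·y = 6.08 × 7.97 = 48.46 m². Wetted perimeter P = b + 2y = 6.08 + 2×7.97 = 22.02 m.
Hydraulic radius R = A/P = 48.46/22.02 = 2.201 m.
Rearranging Manning's equation: n = (1/Q) A R^(2/3) S^(1/2) = (1/409) × 48.46 × 2.201^(2/3) × √0.004202 = 0.013.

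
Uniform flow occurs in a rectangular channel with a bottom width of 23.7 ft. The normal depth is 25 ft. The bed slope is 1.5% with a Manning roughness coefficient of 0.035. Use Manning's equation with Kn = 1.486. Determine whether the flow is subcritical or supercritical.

Flow area A = b·y = 23.7 × 25 = 592.5 ft². Wetted perimeter P = b + 2y = 23.7 + 2×25 = 73.7 ft.
Hydraulic radius R = A/P = 592.5/73.7 = 8.039 ft.
V = (1.486/n) R^(2/3) √S = (1.486/0.035) × 8.039^(2/3) × √0.015 = 20.87 ft/s. Hydraulic depth D_h = A/T = 592.5/23.7 = 25 ft.
Froude number Fr = V/√(g·D_h) = 20.87/√(32.2×25) = 0.735, which is less than 1, so the flow is subcritical.

subcritical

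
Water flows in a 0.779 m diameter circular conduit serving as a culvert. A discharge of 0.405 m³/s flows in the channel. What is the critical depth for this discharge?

y_c = 0.386 m

At critical depth, Q² T / (g A³) = 1, i.e. A³/T = Q²/g = 0.405²/9.81 = 0.01672.
Try y = 0.425 m: A³/T = 0.02424 — too large.
Try y = 0.307 m: A³/T = 0.006982 — too small.
Try y = 0.386 m: A³/T = 0.01678 — close enough.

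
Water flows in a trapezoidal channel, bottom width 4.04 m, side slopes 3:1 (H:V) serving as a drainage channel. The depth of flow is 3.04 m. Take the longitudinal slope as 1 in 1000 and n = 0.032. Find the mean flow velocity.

With bottom width b = 4.04 m and side slope z = 3: A = (b + zy)y = (4.04 + 3×3.04)×3.04 = 40.01 m²; P = b + 2y√(1+z²) = 4.04 + 2×3.04×3.162 = 23.27 m.
Hydraulic radius R = A/P = 40.01/23.27 = 1.719 m.
From Manning's equation, V = (1/n) R^(2/3) S^(1/2) = (1/0.032) × 1.719^(2/3) × 0.001^(1/2) = 1.42 m/s.

V = 1.42 m/s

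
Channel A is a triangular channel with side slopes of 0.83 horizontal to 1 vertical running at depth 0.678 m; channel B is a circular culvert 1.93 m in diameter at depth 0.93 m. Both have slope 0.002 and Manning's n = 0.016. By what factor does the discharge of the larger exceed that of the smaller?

Channel A: For a triangular section with side slope z = 0.83: A = zy² = 0.83×0.678² = 0.3815 m²; P = 2y√(1+z²) = 2×0.678×1.3 = 1.762 m. Hydraulic radius R = A/P = 0.3815/1.762 = 0.2165 m. Q_A = (1/0.016)·0.3815·0.2165^(2/3)·√0.002 = 0.3845 m³/s.
Channel B: For a circular section of diameter D = 1.93 m at depth y = 0.93 m, the central angle is θ = 2 arccos(1 − 2y/D) = 3.069 rad. Then A = (D²/8)(θ − sin θ) = 1.395 m² and P = Dθ/2 = 2.962 m. Hydraulic radius R = A/P = 1.395/2.962 = 0.4711 m. Q_B = (1/0.016)·1.395·0.4711^(2/3)·√0.002 = 2.361 m³/s.
The larger discharge is 2.361 m³/s and the smaller is 0.3845 m³/s; the ratio is 6.14.

6.14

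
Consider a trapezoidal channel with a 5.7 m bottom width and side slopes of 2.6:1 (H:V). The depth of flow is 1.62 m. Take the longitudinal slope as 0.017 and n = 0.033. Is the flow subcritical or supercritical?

With bottom width b = 5.7 m and side slope z = 2.6: A = (b + zy)y = (5.7 + 2.6×1.62)×1.62 = 16.06 m²; P = b + 2y√(1+z²) = 5.7 + 2×1.62×2.786 = 14.73 m.
Hydraulic radius R = A/P = 16.06/14.73 = 1.09 m.
V = (1/n) R^(2/3) √S = (1/0.033) × 1.09^(2/3) × √0.017 = 4.186 m/s. Hydraulic depth D_h = A/T = 16.06/14.12 = 1.137 m.
Froude number Fr = V/√(g·D_h) = 4.186/√(9.81×1.137) = 1.25, which is greater than 1, so the flow is supercritical.

supercritical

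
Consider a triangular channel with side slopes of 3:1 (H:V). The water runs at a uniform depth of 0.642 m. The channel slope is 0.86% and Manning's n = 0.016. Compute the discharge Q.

For a triangular section with side slope z = 3: A = zy² = 3×0.642² = 1.236 m²; P = 2y√(1+z²) = 2×0.642×3.162 = 4.06 m.
Hydraulic radius R = A/P = 1.236/4.06 = 0.3045 m.
Manning's equation: Q = (1/n) A R^(2/3) S^(1/2) = (1/0.016) × 1.236 × 0.3045^(2/3) × 0.0086^(1/2) = 3.24 m³/s.

Q = 3.24 m³/s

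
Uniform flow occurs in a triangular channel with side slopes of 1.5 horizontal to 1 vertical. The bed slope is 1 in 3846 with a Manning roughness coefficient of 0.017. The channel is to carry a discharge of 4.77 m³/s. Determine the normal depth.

Manning's equation rearranged: A R^(2/3) = nQ / (1·√S) = 0.017 × 4.77 / (√0.00026) = 5.029.
Try y = 1.67 m: A R^(2/3) = 3.282 — too small.
Try y = 2.41 m: A R^(2/3) = 8.727 — too large.
Try y = 1.96 m: A R^(2/3) = 5.029 — matches.

y_n = 1.96 m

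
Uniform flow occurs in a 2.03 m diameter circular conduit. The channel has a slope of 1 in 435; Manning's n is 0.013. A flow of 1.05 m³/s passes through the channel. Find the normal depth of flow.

Manning's equation rearranged: A R^(2/3) = nQ / (1·√S) = 0.013 × 1.05 / (√0.002299) = 0.2847.
Try y = 0.444 m: A R^(2/3) = 0.216 — too small.
Try y = 0.51 m: A R^(2/3) = 0.2848 — close enough.

y_n = 0.51 m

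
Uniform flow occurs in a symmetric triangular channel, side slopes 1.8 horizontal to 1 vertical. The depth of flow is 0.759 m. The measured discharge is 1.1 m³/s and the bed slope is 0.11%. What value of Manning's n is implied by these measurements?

n = 0.015

For a triangular section with side slope z = 1.8: A = zy² = 1.8×0.759² = 1.037 m²; P = 2y√(1+z²) = 2×0.759×2.059 = 3.126 m.
Hydraulic radius R = A/P = 1.037/3.126 = 0.3317 m.
Rearranging Manning's equation: n = (1/Q) A R^(2/3) S^(1/2) = (1/1.1) × 1.037 × 0.3317^(2/3) × √0.0011 = 0.015.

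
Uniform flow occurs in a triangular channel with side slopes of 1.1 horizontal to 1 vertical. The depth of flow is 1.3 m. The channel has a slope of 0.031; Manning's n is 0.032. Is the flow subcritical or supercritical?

For a triangular section with side slope z = 1.1: A = zy² = 1.1×1.3² = 1.859 m²; P = 2y√(1+z²) = 2×1.3×1.487 = 3.865 m.
Hydraulic radius R = A/P = 1.859/3.865 = 0.481 m.
V = (1/n) R^(2/3) √S = (1/0.032) × 0.481^(2/3) × √0.031 = 3.378 m/s. Hydraulic depth D_h = A/T = 1.859/2.86 = 0.65 m.
Froude number Fr = V/√(g·D_h) = 3.378/√(9.81×0.65) = 1.34, which is greater than 1, so the flow is supercritical.

supercritical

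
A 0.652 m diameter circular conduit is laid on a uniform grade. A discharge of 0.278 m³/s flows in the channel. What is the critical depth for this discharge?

y_c = 0.335 m

At critical depth, Q² T / (g A³) = 1, i.e. A³/T = Q²/g = 0.278²/9.81 = 0.007878.
Try y = 0.414 m: A³/T = 0.01781 — high.
Try y = 0.335 m: A³/T = 0.007918 — close enough.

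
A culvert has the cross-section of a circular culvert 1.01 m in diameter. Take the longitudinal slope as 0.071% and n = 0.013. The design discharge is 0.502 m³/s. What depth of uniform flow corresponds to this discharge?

y_n = 0.662 m

Manning's equation rearranged: A R^(2/3) = nQ / (1·√S) = 0.013 × 0.502 / (√0.00071) = 0.2449.
Try y = 0.514 m: A R^(2/3) = 0.1649 — short.
Try y = 0.789 m: A R^(2/3) = 0.3054 — over.
Try y = 0.662 m: A R^(2/3) = 0.245 — ≈ 0.2449.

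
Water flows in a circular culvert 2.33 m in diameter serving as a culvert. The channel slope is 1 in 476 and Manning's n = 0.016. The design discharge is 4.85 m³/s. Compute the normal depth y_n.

Manning's equation rearranged: A R^(2/3) = nQ / (1·√S) = 0.016 × 4.85 / (√0.002101) = 1.693.
Trying y = 1.6 m: A R^(2/3) = 2.427 — over.
Trying y = 1.13 m: A R^(2/3) = 1.411 — short.
Trying y = 1.26 m: A R^(2/3) = 1.695 — matches.

y_n = 1.26 m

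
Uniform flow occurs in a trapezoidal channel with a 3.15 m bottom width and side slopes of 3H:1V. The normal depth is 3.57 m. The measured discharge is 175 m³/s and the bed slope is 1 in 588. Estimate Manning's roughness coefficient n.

n = 0.018

With bottom width b = 3.15 m and side slope z = 3: A = (b + zy)y = (3.15 + 3×3.57)×3.57 = 49.48 m²; P = b + 2y√(1+z²) = 3.15 + 2×3.57×3.162 = 25.73 m.
Hydraulic radius R = A/P = 49.48/25.73 = 1.923 m.
Rearranging Manning's equation: n = (1/Q) A R^(2/3) S^(1/2) = (1/175) × 49.48 × 1.923^(2/3) × √0.001701 = 0.018.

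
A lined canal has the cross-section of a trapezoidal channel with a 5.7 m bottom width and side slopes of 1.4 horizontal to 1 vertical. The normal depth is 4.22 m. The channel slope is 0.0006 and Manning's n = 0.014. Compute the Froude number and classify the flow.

subcritical

With bottom width b = 5.7 m and side slope z = 1.4: A = (b + zy)y = (5.7 + 1.4×4.22)×4.22 = 48.99 m²; P = b + 2y√(1+z²) = 5.7 + 2×4.22×1.72 = 20.22 m.
Hydraulic radius R = A/P = 48.99/20.22 = 2.423 m.
V = (1/n) R^(2/3) √S = (1/0.014) × 2.423^(2/3) × √0.0006 = 3.156 m/s. Hydraulic depth D_h = A/T = 48.99/17.52 = 2.797 m.
Froude number Fr = V/√(g·D_h) = 3.156/√(9.81×2.797) = 0.603, which is less than 1, so the flow is subcritical.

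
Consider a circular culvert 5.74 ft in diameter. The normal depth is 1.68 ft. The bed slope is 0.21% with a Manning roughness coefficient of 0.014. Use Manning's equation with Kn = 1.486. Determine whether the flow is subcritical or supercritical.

subcritical

For a circular section of diameter D = 5.74 ft at depth y = 1.68 ft, the central angle is θ = 2 arccos(1 − 2y/D) = 2.287 rad. Then A = (D²/8)(θ − sin θ) = 6.309 ft² and P = Dθ/2 = 6.562 ft.
Hydraulic radius R = A/P = 6.309/6.562 = 0.9614 ft.
V = (1.486/n) R^(2/3) √S = (1.486/0.014) × 0.9614^(2/3) × √0.0021 = 4.738 ft/s. Hydraulic depth D_h = A/T = 6.309/5.223 = 1.208 ft.
Froude number Fr = V/√(g·D_h) = 4.738/√(32.2×1.208) = 0.76, which is less than 1, so the flow is subcritical.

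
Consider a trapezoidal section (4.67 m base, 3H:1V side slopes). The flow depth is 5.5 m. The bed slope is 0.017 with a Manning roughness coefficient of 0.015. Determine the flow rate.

With bottom width b = 4.67 m and side slope z = 3: A = (b + zy)y = (4.67 + 3×5.5)×5.5 = 116.4 m²; P = b + 2y√(1+z²) = 4.67 + 2×5.5×3.162 = 39.46 m.
Hydraulic radius R = A/P = 116.4/39.46 = 2.951 m.
Manning's equation: Q = (1/n) A R^(2/3) S^(1/2) = (1/0.015) × 116.4 × 2.951^(2/3) × 0.017^(1/2) = 2080 m³/s.

Q = 2080 m³/s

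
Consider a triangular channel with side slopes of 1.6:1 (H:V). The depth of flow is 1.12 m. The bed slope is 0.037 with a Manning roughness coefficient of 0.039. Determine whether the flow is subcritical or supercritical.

supercritical

For a triangular section with side slope z = 1.6: A = zy² = 1.6×1.12² = 2.007 m²; P = 2y√(1+z²) = 2×1.12×1.887 = 4.226 m.
Hydraulic radius R = A/P = 2.007/4.226 = 0.4749 m.
V = (1/n) R^(2/3) √S = (1/0.039) × 0.4749^(2/3) × √0.037 = 3.002 m/s. Hydraulic depth D_h = A/T = 2.007/3.584 = 0.56 m.
Froude number Fr = V/√(g·D_h) = 3.002/√(9.81×0.56) = 1.28, which is greater than 1, so the flow is supercritical.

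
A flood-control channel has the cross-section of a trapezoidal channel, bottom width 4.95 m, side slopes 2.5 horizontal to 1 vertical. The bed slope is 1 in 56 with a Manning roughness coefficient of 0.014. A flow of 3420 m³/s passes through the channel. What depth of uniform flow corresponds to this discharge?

Manning's equation rearranged: A R^(2/3) = nQ / (1·√S) = 0.014 × 3420 / (√0.01786) = 358.3.
Trying y = 5.09 m: A R^(2/3) = 177.9 — low.
Trying y = 8.44 m: A R^(2/3) = 587 — high.
Trying y = 6.87 m: A R^(2/3) = 358.6 — close enough.

y_n = 6.87 m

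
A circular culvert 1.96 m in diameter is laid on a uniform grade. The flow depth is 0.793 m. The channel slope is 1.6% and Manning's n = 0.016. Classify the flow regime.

supercritical

For a circular section of diameter D = 1.96 m at depth y = 0.793 m, the central angle is θ = 2 arccos(1 − 2y/D) = 2.758 rad. Then A = (D²/8)(θ − sin θ) = 1.144 m² and P = Dθ/2 = 2.702 m.
Hydraulic radius R = A/P = 1.144/2.702 = 0.4234 m.
V = (1/n) R^(2/3) √S = (1/0.016) × 0.4234^(2/3) × √0.016 = 4.458 m/s. Hydraulic depth D_h = A/T = 1.144/1.924 = 0.5948 m.
Froude number Fr = V/√(g·D_h) = 4.458/√(9.81×0.5948) = 1.85, which is greater than 1, so the flow is supercritical.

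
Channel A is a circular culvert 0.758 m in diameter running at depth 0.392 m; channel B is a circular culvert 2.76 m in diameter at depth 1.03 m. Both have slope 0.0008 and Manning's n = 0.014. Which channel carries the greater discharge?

Channel A: For a circular section of diameter D = 0.758 m at depth y = 0.392 m, the central angle is θ = 2 arccos(1 − 2y/D) = 3.21 rad. Then A = (D²/8)(θ − sin θ) = 0.2355 m² and P = Dθ/2 = 1.217 m. Hydraulic radius R = A/P = 0.2355/1.217 = 0.1935 m. Q_A = (1/0.014)·0.2355·0.1935^(2/3)·√0.0008 = 0.1592 m³/s.
Channel B: For a circular section of diameter D = 2.76 m at depth y = 1.03 m, the central angle is θ = 2 arccos(1 − 2y/D) = 2.629 rad. Then A = (D²/8)(θ − sin θ) = 2.036 m² and P = Dθ/2 = 3.628 m. Hydraulic radius R = A/P = 2.036/3.628 = 0.5612 m. Q_B = (1/0.014)·2.036·0.5612^(2/3)·√0.0008 = 2.798 m³/s.
Q_A = 0.1592 m³/s vs Q_B = 2.798 m³/s, so channel B carries more.

channel B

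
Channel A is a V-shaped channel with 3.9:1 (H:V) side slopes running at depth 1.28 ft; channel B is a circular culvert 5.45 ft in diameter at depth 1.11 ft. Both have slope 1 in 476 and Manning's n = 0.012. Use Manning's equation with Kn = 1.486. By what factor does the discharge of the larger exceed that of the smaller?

Channel A: For a triangular section with side slope z = 3.9: A = zy² = 3.9×1.28² = 6.39 ft²; P = 2y√(1+z²) = 2×1.28×4.026 = 10.31 ft. Hydraulic radius R = A/P = 6.39/10.31 = 0.6199 ft. Q_A = (1.486/0.012)·6.39·0.6199^(2/3)·√0.002101 = 26.37 ft³/s.
Channel B: For a circular section of diameter D = 5.45 ft at depth y = 1.11 ft, the central angle is θ = 2 arccos(1 − 2y/D) = 1.873 rad. Then A = (D²/8)(θ − sin θ) = 3.409 ft² and P = Dθ/2 = 5.104 ft. Hydraulic radius R = A/P = 3.409/5.104 = 0.668 ft. Q_B = (1.486/0.012)·3.409·0.668^(2/3)·√0.002101 = 14.78 ft³/s.
The larger discharge is 26.37 ft³/s and the smaller is 14.78 ft³/s; the ratio is 1.78.

1.78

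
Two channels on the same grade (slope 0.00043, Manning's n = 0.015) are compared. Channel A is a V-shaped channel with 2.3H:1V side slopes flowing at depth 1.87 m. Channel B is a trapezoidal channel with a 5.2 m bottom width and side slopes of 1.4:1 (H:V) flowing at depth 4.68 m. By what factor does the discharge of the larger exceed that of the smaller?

Channel A: For a triangular section with side slope z = 2.3: A = zy² = 2.3×1.87² = 8.043 m²; P = 2y√(1+z²) = 2×1.87×2.508 = 9.38 m. Hydraulic radius R = A/P = 8.043/9.38 = 0.8575 m. Q_A = (1/0.015)·8.043·0.8575^(2/3)·√0.00043 = 10.04 m³/s.
Channel B: With bottom width b = 5.2 m and side slope z = 1.4: A = (b + zy)y = (5.2 + 1.4×4.68)×4.68 = 55 m²; P = b + 2y√(1+z²) = 5.2 + 2×4.68×1.72 = 21.3 m. Hydraulic radius R = A/P = 55/21.3 = 2.582 m. Q_B = (1/0.015)·55·2.582^(2/3)·√0.00043 = 143.1 m³/s.
The larger discharge is 143.1 m³/s and the smaller is 10.04 m³/s; the ratio is 14.3.

14.3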